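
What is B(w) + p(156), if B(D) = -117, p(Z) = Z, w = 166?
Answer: 39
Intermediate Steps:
B(w) + p(156) = -117 + 156 = 39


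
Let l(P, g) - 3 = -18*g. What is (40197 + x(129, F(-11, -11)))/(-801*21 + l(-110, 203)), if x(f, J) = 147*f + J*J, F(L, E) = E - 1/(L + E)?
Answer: -28691521/9908448 ≈ -2.8957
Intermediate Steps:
l(P, g) = 3 - 18*g
F(L, E) = E - 1/(E + L)
x(f, J) = J**2 + 147*f (x(f, J) = 147*f + J**2 = J**2 + 147*f)
(40197 + x(129, F(-11, -11)))/(-801*21 + l(-110, 203)) = (40197 + (((-1 + (-11)**2 - 11*(-11))/(-11 - 11))**2 + 147*129))/(-801*21 + (3 - 18*203)) = (40197 + (((-1 + 121 + 121)/(-22))**2 + 18963))/(-16821 + (3 - 3654)) = (40197 + ((-1/22*241)**2 + 18963))/(-16821 - 3651) = (40197 + ((-241/22)**2 + 18963))/(-20472) = (40197 + (58081/484 + 18963))*(-1/20472) = (40197 + 9236173/484)*(-1/20472) = (28691521/484)*(-1/20472) = -28691521/9908448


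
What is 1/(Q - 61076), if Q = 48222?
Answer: -1/12854 ≈ -7.7797e-5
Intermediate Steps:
1/(Q - 61076) = 1/(48222 - 61076) = 1/(-12854) = -1/12854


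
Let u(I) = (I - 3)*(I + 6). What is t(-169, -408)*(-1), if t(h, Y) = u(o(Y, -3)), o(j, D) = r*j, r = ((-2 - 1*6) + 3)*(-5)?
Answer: -104009382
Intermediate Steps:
r = 25 (r = ((-2 - 6) + 3)*(-5) = (-8 + 3)*(-5) = -5*(-5) = 25)
o(j, D) = 25*j
u(I) = (-3 + I)*(6 + I)
t(h, Y) = -18 + 75*Y + 625*Y² (t(h, Y) = -18 + (25*Y)² + 3*(25*Y) = -18 + 625*Y² + 75*Y = -18 + 75*Y + 625*Y²)
t(-169, -408)*(-1) = (-18 + 75*(-408) + 625*(-408)²)*(-1) = (-18 - 30600 + 625*166464)*(-1) = (-18 - 30600 + 104040000)*(-1) = 104009382*(-1) = -104009382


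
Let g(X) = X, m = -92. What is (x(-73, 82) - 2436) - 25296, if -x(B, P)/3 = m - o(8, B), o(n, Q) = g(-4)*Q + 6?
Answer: -26562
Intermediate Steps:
o(n, Q) = 6 - 4*Q (o(n, Q) = -4*Q + 6 = 6 - 4*Q)
x(B, P) = 294 - 12*B (x(B, P) = -3*(-92 - (6 - 4*B)) = -3*(-92 + (-6 + 4*B)) = -3*(-98 + 4*B) = 294 - 12*B)
(x(-73, 82) - 2436) - 25296 = ((294 - 12*(-73)) - 2436) - 25296 = ((294 + 876) - 2436) - 25296 = (1170 - 2436) - 25296 = -1266 - 25296 = -26562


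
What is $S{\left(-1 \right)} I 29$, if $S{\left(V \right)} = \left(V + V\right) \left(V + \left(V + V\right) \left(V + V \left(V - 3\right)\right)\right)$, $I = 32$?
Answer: $12992$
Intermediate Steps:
$S{\left(V \right)} = 2 V \left(V + 2 V \left(V + V \left(-3 + V\right)\right)\right)$
$S{\left(-1 \right)} I 29 = \left(-1\right)^{2} \left(2 - -8 + 4 \left(-1\right)^{2}\right) 32 \cdot 29 = 1 \left(2 + 8 + 4 \cdot 1\right) 32 \cdot 29 = 1 \left(2 + 8 + 4\right) 32 \cdot 29 = 1 \cdot 14 \cdot 32 \cdot 29 = 14 \cdot 32 \cdot 29 = 448 \cdot 29 = 12992$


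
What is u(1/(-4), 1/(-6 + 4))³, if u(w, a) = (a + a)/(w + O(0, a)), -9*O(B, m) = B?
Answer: 64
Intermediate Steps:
O(B, m) = -B/9
u(w, a) = 2*a/w (u(w, a) = (a + a)/(w - ⅑*0) = (2*a)/(w + 0) = (2*a)/w = 2*a/w)
u(1/(-4), 1/(-6 + 4))³ = (2/((-6 + 4)*(1/(-4))))³ = (2/(-2*(-¼)))³ = (2*(-½)*(-4))³ = 4³ = 64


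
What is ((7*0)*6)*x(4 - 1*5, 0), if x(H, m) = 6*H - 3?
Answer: 0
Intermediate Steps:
x(H, m) = -3 + 6*H
((7*0)*6)*x(4 - 1*5, 0) = ((7*0)*6)*(-3 + 6*(4 - 1*5)) = (0*6)*(-3 + 6*(4 - 5)) = 0*(-3 + 6*(-1)) = 0*(-3 - 6) = 0*(-9) = 0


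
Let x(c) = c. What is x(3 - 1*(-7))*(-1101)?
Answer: -11010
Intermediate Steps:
x(3 - 1*(-7))*(-1101) = (3 - 1*(-7))*(-1101) = (3 + 7)*(-1101) = 10*(-1101) = -11010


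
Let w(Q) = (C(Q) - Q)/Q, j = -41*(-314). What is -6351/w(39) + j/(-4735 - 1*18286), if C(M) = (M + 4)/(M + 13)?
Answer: 296480965498/45696685 ≈ 6488.0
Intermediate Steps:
C(M) = (4 + M)/(13 + M)
j = 12874
w(Q) = (-Q + (4 + Q)/(13 + Q))/Q (w(Q) = ((4 + Q)/(13 + Q) - Q)/Q = (-Q + (4 + Q)/(13 + Q))/Q)
-6351/w(39) + j/(-4735 - 1*18286) = -6351*39*(13 + 39)/(4 + 39 - 1*39*(13 + 39)) + 12874/(-4735 - 1*18286) = -6351*2028/(4 + 39 - 1*39*52) + 12874/(-4735 - 18286) = -6351*2028/(4 + 39 - 2028) + 12874/(-23021) = -6351/((1/39)*(1/52)*(-1985)) + 12874*(-1/23021) = -6351/(-1985/2028) - 12874/23021 = -6351*(-2028/1985) - 12874/23021 = 12879828/1985 - 12874/23021 = 296480965498/45696685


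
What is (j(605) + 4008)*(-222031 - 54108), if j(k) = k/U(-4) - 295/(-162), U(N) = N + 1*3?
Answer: -152313025759/162 ≈ -9.4020e+8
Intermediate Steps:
U(N) = 3 + N (U(N) = N + 3 = 3 + N)
j(k) = 295/162 - k (j(k) = k/(3 - 4) - 295/(-162) = k/(-1) - 295*(-1/162) = k*(-1) + 295/162 = -k + 295/162 = 295/162 - k)
(j(605) + 4008)*(-222031 - 54108) = ((295/162 - 1*605) + 4008)*(-222031 - 54108) = ((295/162 - 605) + 4008)*(-276139) = (-97715/162 + 4008)*(-276139) = (551581/162)*(-276139) = -152313025759/162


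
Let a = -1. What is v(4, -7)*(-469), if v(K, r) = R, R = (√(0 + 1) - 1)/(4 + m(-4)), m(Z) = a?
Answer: 0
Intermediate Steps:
m(Z) = -1
R = 0 (R = (√(0 + 1) - 1)/(4 - 1) = (√1 - 1)/3 = (1 - 1)*(⅓) = 0*(⅓) = 0)
v(K, r) = 0
v(4, -7)*(-469) = 0*(-469) = 0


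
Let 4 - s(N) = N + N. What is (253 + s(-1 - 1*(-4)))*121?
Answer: 30371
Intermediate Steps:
s(N) = 4 - 2*N (s(N) = 4 - (N + N) = 4 - 2*N)
(253 + s(-1 - 1*(-4)))*121 = (253 + (4 - 2*(-1 - 1*(-4))))*121 = (253 + (4 - 2*(-1 + 4)))*121 = (253 + (4 - 2*3))*121 = (253 + (4 - 6))*121 = (253 - 2)*121 = 251*121 = 30371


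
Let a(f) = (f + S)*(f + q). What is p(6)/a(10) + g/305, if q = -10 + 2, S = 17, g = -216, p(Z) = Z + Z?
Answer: -1334/2745 ≈ -0.48597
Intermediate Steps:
p(Z) = 2*Z
q = -8
a(f) = (-8 + f)*(17 + f) (a(f) = (f + 17)*(f - 8) = (17 + f)*(-8 + f) = (-8 + f)*(17 + f))
p(6)/a(10) + g/305 = (2*6)/(-136 + 10**2 + 9*10) - 216/305 = 12/(-136 + 100 + 90) - 216*1/305 = 12/54 - 216/305 = 12*(1/54) - 216/305 = 2/9 - 216/305 = -1334/2745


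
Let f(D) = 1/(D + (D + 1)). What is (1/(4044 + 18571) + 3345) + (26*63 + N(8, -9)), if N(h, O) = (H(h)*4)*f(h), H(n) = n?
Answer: 1916462962/384455 ≈ 4984.9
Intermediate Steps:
f(D) = 1/(1 + 2*D) (f(D) = 1/(D + (1 + D)) = 1/(1 + 2*D))
N(h, O) = 4*h/(1 + 2*h) (N(h, O) = (h*4)/(1 + 2*h) = (4*h)/(1 + 2*h) = 4*h/(1 + 2*h))
(1/(4044 + 18571) + 3345) + (26*63 + N(8, -9)) = (1/(4044 + 18571) + 3345) + (26*63 + 4*8/(1 + 2*8)) = (1/22615 + 3345) + (1638 + 4*8/(1 + 16)) = (1/22615 + 3345) + (1638 + 4*8/17) = 75647176/22615 + (1638 + 4*8*(1/17)) = 75647176/22615 + (1638 + 32/17) = 75647176/22615 + 27878/17 = 1916462962/384455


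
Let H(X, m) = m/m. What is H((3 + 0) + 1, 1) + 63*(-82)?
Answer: -5165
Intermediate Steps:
H(X, m) = 1
H((3 + 0) + 1, 1) + 63*(-82) = 1 + 63*(-82) = 1 - 5166 = -5165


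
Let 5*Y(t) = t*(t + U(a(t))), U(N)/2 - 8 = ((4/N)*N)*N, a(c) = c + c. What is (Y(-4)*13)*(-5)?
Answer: -2704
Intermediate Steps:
a(c) = 2*c
U(N) = 16 + 8*N (U(N) = 16 + 2*(((4/N)*N)*N) = 16 + 2*(4*N) = 16 + 8*N)
Y(t) = t*(16 + 17*t)/5 (Y(t) = (t*(t + (16 + 8*(2*t))))/5 = (t*(t + (16 + 16*t)))/5 = (t*(16 + 17*t))/5 = t*(16 + 17*t)/5)
(Y(-4)*13)*(-5) = (((⅕)*(-4)*(16 + 17*(-4)))*13)*(-5) = (((⅕)*(-4)*(16 - 68))*13)*(-5) = (((⅕)*(-4)*(-52))*13)*(-5) = ((208/5)*13)*(-5) = (2704/5)*(-5) = -2704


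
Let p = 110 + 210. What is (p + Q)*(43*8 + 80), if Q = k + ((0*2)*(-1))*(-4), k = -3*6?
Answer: 128048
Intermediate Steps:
k = -18
p = 320
Q = -18 (Q = -18 + ((0*2)*(-1))*(-4) = -18 + (0*(-1))*(-4) = -18 + 0*(-4) = -18 + 0 = -18)
(p + Q)*(43*8 + 80) = (320 - 18)*(43*8 + 80) = 302*(344 + 80) = 302*424 = 128048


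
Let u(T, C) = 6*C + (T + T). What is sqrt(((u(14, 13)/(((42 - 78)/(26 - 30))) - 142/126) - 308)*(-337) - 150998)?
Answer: I*sqrt(22398971)/21 ≈ 225.37*I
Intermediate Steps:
u(T, C) = 2*T + 6*C (u(T, C) = 6*C + 2*T = 2*T + 6*C)
sqrt(((u(14, 13)/(((42 - 78)/(26 - 30))) - 142/126) - 308)*(-337) - 150998) = sqrt((((2*14 + 6*13)/(((42 - 78)/(26 - 30))) - 142/126) - 308)*(-337) - 150998) = sqrt((((28 + 78)/((-36/(-4))) - 142*1/126) - 308)*(-337) - 150998) = sqrt(((106/((-36*(-1/4))) - 71/63) - 308)*(-337) - 150998) = sqrt(((106/9 - 71/63) - 308)*(-337) - 150998) = sqrt((671/63 - 308)*(-337) - 150998) = sqrt(-18733/63*(-337) - 150998) = sqrt(6313021/63 - 150998) = sqrt(-3199853/63) = I*sqrt(22398971)/21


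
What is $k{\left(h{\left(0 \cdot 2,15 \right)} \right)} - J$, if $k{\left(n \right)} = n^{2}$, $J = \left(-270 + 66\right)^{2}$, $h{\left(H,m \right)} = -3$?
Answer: $-41607$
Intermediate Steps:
$J = 41616$ ($J = \left(-204\right)^{2} = 41616$)
$k{\left(h{\left(0 \cdot 2,15 \right)} \right)} - J = \left(-3\right)^{2} - 41616 = 9 - 41616 = -41607$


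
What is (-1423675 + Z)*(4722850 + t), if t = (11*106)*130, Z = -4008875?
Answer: -26480584696500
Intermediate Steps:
t = 151580 (t = 1166*130 = 151580)
(-1423675 + Z)*(4722850 + t) = (-1423675 - 4008875)*(4722850 + 151580) = -5432550*4874430 = -26480584696500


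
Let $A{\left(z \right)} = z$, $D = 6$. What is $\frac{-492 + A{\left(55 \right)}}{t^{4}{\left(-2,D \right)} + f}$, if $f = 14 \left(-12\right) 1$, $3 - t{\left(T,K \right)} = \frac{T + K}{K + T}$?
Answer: $\frac{23}{8} \approx 2.875$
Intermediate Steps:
$t{\left(T,K \right)} = 2$ ($t{\left(T,K \right)} = 3 - \frac{T + K}{K + T} = 3 - \frac{K + T}{K + T} = 3 - 1 = 2$)
$f = -168$ ($f = \left(-168\right) 1 = -168$)
$\frac{-492 + A{\left(55 \right)}}{t^{4}{\left(-2,D \right)} + f} = \frac{-492 + 55}{2^{4} - 168} = - \frac{437}{16 - 168} = - \frac{437}{-152} = \left(-437\right) \left(- \frac{1}{152}\right) = \frac{23}{8}$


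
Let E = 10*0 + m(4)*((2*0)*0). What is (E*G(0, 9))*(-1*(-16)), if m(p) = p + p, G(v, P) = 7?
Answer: 0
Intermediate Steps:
m(p) = 2*p
E = 0 (E = 10*0 + (2*4)*((2*0)*0) = 0 + 8*(0*0) = 0 + 8*0 = 0 + 0 = 0)
(E*G(0, 9))*(-1*(-16)) = (0*7)*(-1*(-16)) = 0*16 = 0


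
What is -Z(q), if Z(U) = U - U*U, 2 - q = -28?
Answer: 870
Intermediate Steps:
q = 30 (q = 2 - 1*(-28) = 2 + 28 = 30)
Z(U) = U - U**2
-Z(q) = -30*(1 - 1*30) = -30*(1 - 30) = -30*(-29) = -1*(-870) = 870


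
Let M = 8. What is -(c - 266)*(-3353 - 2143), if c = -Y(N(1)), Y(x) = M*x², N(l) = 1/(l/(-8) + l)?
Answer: -74448816/49 ≈ -1.5194e+6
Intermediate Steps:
N(l) = 8/(7*l) (N(l) = 1/(l*(-⅛) + l) = 1/(-l/8 + l) = 1/(7*l/8) = 8/(7*l))
Y(x) = 8*x²
c = -512/49 (c = -8*((8/7)/1)² = -8*((8/7)*1)² = -8*(8/7)² = -8*64/49 = -1*512/49 = -512/49 ≈ -10.449)
-(c - 266)*(-3353 - 2143) = -(-512/49 - 266)*(-3353 - 2143) = -(-13546)*(-5496)/49 = -1*74448816/49 = -74448816/49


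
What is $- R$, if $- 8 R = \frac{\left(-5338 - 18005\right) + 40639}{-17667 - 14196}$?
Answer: $- \frac{2162}{31863} \approx -0.067853$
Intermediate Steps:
$R = \frac{2162}{31863}$ ($R = - \frac{\left(\left(-5338 - 18005\right) + 40639\right) \frac{1}{-17667 - 14196}}{8} = - \frac{\left(-23343 + 40639\right) \frac{1}{-31863}}{8} = - \frac{17296 \left(- \frac{1}{31863}\right)}{8} = \left(- \frac{1}{8}\right) \left(- \frac{17296}{31863}\right) = \frac{2162}{31863} \approx 0.067853$)
$- R = \left(-1\right) \frac{2162}{31863} = - \frac{2162}{31863}$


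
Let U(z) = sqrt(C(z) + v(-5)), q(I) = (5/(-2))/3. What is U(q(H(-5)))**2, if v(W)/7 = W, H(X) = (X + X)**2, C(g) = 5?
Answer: -30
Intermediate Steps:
H(X) = 4*X**2 (H(X) = (2*X)**2 = 4*X**2)
q(I) = -5/6 (q(I) = (5*(-1/2))*(1/3) = -5/2*1/3 = -5/6)
v(W) = 7*W
U(z) = I*sqrt(30) (U(z) = sqrt(5 + 7*(-5)) = sqrt(5 - 35) = sqrt(-30) = I*sqrt(30))
U(q(H(-5)))**2 = (I*sqrt(30))**2 = -30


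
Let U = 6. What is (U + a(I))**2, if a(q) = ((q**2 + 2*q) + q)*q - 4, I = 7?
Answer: 242064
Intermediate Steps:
a(q) = -4 + q*(q**2 + 3*q) (a(q) = (q**2 + 3*q)*q - 4 = q*(q**2 + 3*q) - 4 = -4 + q*(q**2 + 3*q))
(U + a(I))**2 = (6 + (-4 + 7**3 + 3*7**2))**2 = (6 + (-4 + 343 + 3*49))**2 = (6 + (-4 + 343 + 147))**2 = (6 + 486)**2 = 492**2 = 242064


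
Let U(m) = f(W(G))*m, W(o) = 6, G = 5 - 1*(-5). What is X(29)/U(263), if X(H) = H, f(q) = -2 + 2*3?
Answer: 29/1052 ≈ 0.027567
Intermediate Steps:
G = 10 (G = 5 + 5 = 10)
f(q) = 4 (f(q) = -2 + 6 = 4)
U(m) = 4*m
X(29)/U(263) = 29/((4*263)) = 29/1052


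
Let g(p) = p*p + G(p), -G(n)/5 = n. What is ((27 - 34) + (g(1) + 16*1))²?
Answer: 25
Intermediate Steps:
G(n) = -5*n
g(p) = p² - 5*p (g(p) = p*p - 5*p = p² - 5*p)
((27 - 34) + (g(1) + 16*1))² = ((27 - 34) + (1*(-5 + 1) + 16*1))² = (-7 + (1*(-4) + 16))² = (-7 + (-4 + 16))² = (-7 + 12)² = 5² = 25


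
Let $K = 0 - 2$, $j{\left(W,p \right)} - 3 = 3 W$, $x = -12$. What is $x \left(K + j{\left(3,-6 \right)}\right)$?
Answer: $-120$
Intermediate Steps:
$j{\left(W,p \right)} = 3 + 3 W$
$K = -2$ ($K = 0 - 2 = -2$)
$x \left(K + j{\left(3,-6 \right)}\right) = - 12 \left(-2 + \left(3 + 3 \cdot 3\right)\right) = - 12 \left(-2 + \left(3 + 9\right)\right) = - 12 \left(-2 + 12\right) = \left(-12\right) 10 = -120$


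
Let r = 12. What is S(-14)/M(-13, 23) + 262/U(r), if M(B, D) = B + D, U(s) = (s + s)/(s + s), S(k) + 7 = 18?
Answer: 2631/10 ≈ 263.10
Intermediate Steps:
S(k) = 11 (S(k) = -7 + 18 = 11)
U(s) = 1 (U(s) = (2*s)/((2*s)) = (2*s)*(1/(2*s)) = 1)
S(-14)/M(-13, 23) + 262/U(r) = 11/(-13 + 23) + 262/1 = 11/10 + 262*1 = 11*(⅒) + 262 = 11/10 + 262 = 2631/10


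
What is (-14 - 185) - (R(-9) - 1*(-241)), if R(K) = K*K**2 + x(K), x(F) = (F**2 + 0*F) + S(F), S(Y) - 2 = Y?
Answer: 215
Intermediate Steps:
S(Y) = 2 + Y
x(F) = 2 + F + F**2 (x(F) = (F**2 + 0*F) + (2 + F) = (F**2 + 0) + (2 + F) = F**2 + (2 + F) = 2 + F + F**2)
R(K) = 2 + K + K**2 + K**3 (R(K) = K*K**2 + (2 + K + K**2) = K**3 + (2 + K + K**2) = 2 + K + K**2 + K**3)
(-14 - 185) - (R(-9) - 1*(-241)) = (-14 - 185) - ((2 - 9 + (-9)**2 + (-9)**3) - 1*(-241)) = -199 - ((2 - 9 + 81 - 729) + 241) = -199 - (-655 + 241) = -199 - 1*(-414) = -199 + 414 = 215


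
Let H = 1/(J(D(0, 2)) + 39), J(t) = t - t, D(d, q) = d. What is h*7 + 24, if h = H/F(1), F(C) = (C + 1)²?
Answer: 3751/156 ≈ 24.045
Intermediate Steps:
J(t) = 0
F(C) = (1 + C)²
H = 1/39 (H = 1/(0 + 39) = 1/39 ≈ 0.025641)
h = 1/156 (h = 1/(39*((1 + 1)²)) = 1/(39*(2²)) = (1/39)/4 = (1/39)*(¼) = 1/156 ≈ 0.0064103)
h*7 + 24 = (1/156)*7 + 24 = 7/156 + 24 = 3751/156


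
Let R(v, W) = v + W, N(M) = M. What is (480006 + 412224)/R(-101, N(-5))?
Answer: -446115/53 ≈ -8417.3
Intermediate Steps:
R(v, W) = W + v
(480006 + 412224)/R(-101, N(-5)) = (480006 + 412224)/(-5 - 101) = 892230/(-106) = 892230*(-1/106) = -446115/53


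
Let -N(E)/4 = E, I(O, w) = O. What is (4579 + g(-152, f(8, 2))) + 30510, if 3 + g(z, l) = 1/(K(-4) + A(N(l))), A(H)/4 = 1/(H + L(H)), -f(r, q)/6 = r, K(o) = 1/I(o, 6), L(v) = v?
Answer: 806882/23 ≈ 35082.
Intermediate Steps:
N(E) = -4*E
K(o) = 1/o
f(r, q) = -6*r
A(H) = 2/H (A(H) = 4/(H + H) = 4/((2*H)) = 4*(1/(2*H)) = 2/H)
g(z, l) = -3 + 1/(-1/4 - 1/(2*l)) (g(z, l) = -3 + 1/(1/(-4) + 2/((-4*l))) = -3 + 1/(-1/4 + 2*(-1/(4*l))) = -3 + 1/(-1/4 - 1/(2*l)))
(4579 + g(-152, f(8, 2))) + 30510 = (4579 + (6 + 7*(-6*8))/(-2 - (-6)*8)) + 30510 = (4579 + (6 + 7*(-48))/(-2 - 1*(-48))) + 30510 = (4579 + (6 - 336)/(-2 + 48)) + 30510 = (4579 - 330/46) + 30510 = (4579 + (1/46)*(-330)) + 30510 = (4579 - 165/23) + 30510 = 105152/23 + 30510 = 806882/23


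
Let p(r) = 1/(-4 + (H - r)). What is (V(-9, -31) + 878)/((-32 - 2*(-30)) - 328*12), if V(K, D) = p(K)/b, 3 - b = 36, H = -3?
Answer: -57947/257928 ≈ -0.22466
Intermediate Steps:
b = -33 (b = 3 - 1*36 = 3 - 36 = -33)
p(r) = 1/(-7 - r) (p(r) = 1/(-4 + (-3 - r)) = 1/(-7 - r))
V(K, D) = 1/(33*(7 + K)) (V(K, D) = -1/(7 + K)/(-33) = -1/(7 + K)*(-1/33) = 1/(33*(7 + K)))
(V(-9, -31) + 878)/((-32 - 2*(-30)) - 328*12) = (1/(33*(7 - 9)) + 878)/((-32 - 2*(-30)) - 328*12) = ((1/33)/(-2) + 878)/((-32 + 60) - 3936) = ((1/33)*(-½) + 878)/(28 - 3936) = (-1/66 + 878)/(-3908) = (57947/66)*(-1/3908) = -57947/257928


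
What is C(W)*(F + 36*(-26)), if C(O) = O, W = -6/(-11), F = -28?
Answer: -5784/11 ≈ -525.82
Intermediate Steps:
W = 6/11 (W = -6*(-1/11) = 6/11 ≈ 0.54545)
C(W)*(F + 36*(-26)) = 6*(-28 + 36*(-26))/11 = 6*(-28 - 936)/11 = (6/11)*(-964) = -5784/11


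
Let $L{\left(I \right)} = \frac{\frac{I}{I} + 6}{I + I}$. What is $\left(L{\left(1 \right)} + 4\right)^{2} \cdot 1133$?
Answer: $\frac{254925}{4} \approx 63731.0$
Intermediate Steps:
$L{\left(I \right)} = \frac{7}{2 I}$ ($L{\left(I \right)} = \frac{1 + 6}{2 I} = 7 \frac{1}{2 I} = \frac{7}{2 I}$)
$\left(L{\left(1 \right)} + 4\right)^{2} \cdot 1133 = \left(\frac{7}{2 \cdot 1} + 4\right)^{2} \cdot 1133 = \left(\frac{7}{2} \cdot 1 + 4\right)^{2} \cdot 1133 = \left(\frac{7}{2} + 4\right)^{2} \cdot 1133 = \left(\frac{15}{2}\right)^{2} \cdot 1133 = \frac{225}{4} \cdot 1133 = \frac{254925}{4}$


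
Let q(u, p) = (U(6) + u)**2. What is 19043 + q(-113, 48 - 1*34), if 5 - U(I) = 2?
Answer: 31143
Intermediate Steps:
U(I) = 3 (U(I) = 5 - 1*2 = 5 - 2 = 3)
q(u, p) = (3 + u)**2
19043 + q(-113, 48 - 1*34) = 19043 + (3 - 113)**2 = 19043 + (-110)**2 = 19043 + 12100 = 31143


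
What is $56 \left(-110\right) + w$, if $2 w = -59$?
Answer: $- \frac{12379}{2} \approx -6189.5$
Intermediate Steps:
$w = - \frac{59}{2}$ ($w = \frac{1}{2} \left(-59\right) = - \frac{59}{2} \approx -29.5$)
$56 \left(-110\right) + w = 56 \left(-110\right) - \frac{59}{2} = -6160 - \frac{59}{2} = - \frac{12379}{2}$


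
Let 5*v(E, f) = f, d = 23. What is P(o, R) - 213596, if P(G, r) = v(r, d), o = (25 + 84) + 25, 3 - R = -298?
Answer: -1067957/5 ≈ -2.1359e+5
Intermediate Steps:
R = 301 (R = 3 - 1*(-298) = 3 + 298 = 301)
o = 134 (o = 109 + 25 = 134)
v(E, f) = f/5
P(G, r) = 23/5 (P(G, r) = (1/5)*23 = 23/5)
P(o, R) - 213596 = 23/5 - 213596 = -1067957/5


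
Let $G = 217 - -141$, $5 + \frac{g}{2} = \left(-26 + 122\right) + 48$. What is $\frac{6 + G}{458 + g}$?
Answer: $\frac{91}{184} \approx 0.49457$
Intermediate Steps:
$g = 278$ ($g = -10 + 2 \left(\left(-26 + 122\right) + 48\right) = -10 + 2 \left(96 + 48\right) = -10 + 2 \cdot 144 = -10 + 288 = 278$)
$G = 358$ ($G = 217 + 141 = 358$)
$\frac{6 + G}{458 + g} = \frac{6 + 358}{458 + 278} = \frac{364}{736} = 364 \cdot \frac{1}{736} = \frac{91}{184}$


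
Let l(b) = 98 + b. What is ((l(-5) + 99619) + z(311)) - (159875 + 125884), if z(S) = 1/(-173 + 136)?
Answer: -6883740/37 ≈ -1.8605e+5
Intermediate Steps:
z(S) = -1/37 (z(S) = 1/(-37) = -1/37)
((l(-5) + 99619) + z(311)) - (159875 + 125884) = (((98 - 5) + 99619) - 1/37) - (159875 + 125884) = ((93 + 99619) - 1/37) - 1*285759 = (99712 - 1/37) - 285759 = 3689343/37 - 285759 = -6883740/37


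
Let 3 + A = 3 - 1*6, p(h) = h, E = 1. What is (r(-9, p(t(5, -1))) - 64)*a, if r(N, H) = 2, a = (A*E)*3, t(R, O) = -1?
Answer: 1116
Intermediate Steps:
A = -6 (A = -3 + (3 - 1*6) = -3 + (3 - 6) = -3 - 3 = -6)
a = -18 (a = -6*1*3 = -6*3 = -18)
(r(-9, p(t(5, -1))) - 64)*a = (2 - 64)*(-18) = -62*(-18) = 1116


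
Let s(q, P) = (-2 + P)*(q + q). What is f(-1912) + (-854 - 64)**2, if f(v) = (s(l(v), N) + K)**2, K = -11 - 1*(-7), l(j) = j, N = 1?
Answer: 15435124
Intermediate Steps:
s(q, P) = 2*q*(-2 + P) (s(q, P) = (-2 + P)*(2*q) = 2*q*(-2 + P))
K = -4 (K = -11 + 7 = -4)
f(v) = (-4 - 2*v)**2 (f(v) = (2*v*(-2 + 1) - 4)**2 = (2*v*(-1) - 4)**2 = (-2*v - 4)**2 = (-4 - 2*v)**2)
f(-1912) + (-854 - 64)**2 = 4*(2 - 1912)**2 + (-854 - 64)**2 = 4*(-1910)**2 + (-918)**2 = 4*3648100 + 842724 = 14592400 + 842724 = 15435124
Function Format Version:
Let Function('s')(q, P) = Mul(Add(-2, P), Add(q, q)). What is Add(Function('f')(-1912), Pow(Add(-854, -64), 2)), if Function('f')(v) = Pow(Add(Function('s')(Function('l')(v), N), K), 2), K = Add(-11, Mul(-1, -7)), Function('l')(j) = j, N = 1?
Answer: 15435124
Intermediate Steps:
Function('s')(q, P) = Mul(2, q, Add(-2, P)) (Function('s')(q, P) = Mul(Add(-2, P), Mul(2, q)) = Mul(2, q, Add(-2, P)))
K = -4 (K = Add(-11, 7) = -4)
Function('f')(v) = Pow(Add(-4, Mul(-2, v)), 2) (Function('f')(v) = Pow(Add(Mul(2, v, Add(-2, 1)), -4), 2) = Pow(Add(Mul(2, v, -1), -4), 2) = Pow(Add(Mul(-2, v), -4), 2) = Pow(Add(-4, Mul(-2, v)), 2))
Add(Function('f')(-1912), Pow(Add(-854, -64), 2)) = Add(Mul(4, Pow(Add(2, -1912), 2)), Pow(Add(-854, -64), 2)) = Add(Mul(4, Pow(-1910, 2)), Pow(-918, 2)) = Add(Mul(4, 3648100), 842724) = Add(14592400, 842724) = 15435124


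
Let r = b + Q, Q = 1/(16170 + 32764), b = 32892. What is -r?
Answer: -1609537129/48934 ≈ -32892.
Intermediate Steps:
Q = 1/48934 ≈ 2.0436e-5
r = 1609537129/48934 (r = 32892 + 1/48934 = 1609537129/48934 ≈ 32892.)
-r = -1*1609537129/48934 = -1609537129/48934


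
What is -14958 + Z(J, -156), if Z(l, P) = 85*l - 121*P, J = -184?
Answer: -11722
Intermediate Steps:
Z(l, P) = -121*P + 85*l
-14958 + Z(J, -156) = -14958 + (-121*(-156) + 85*(-184)) = -14958 + (18876 - 15640) = -14958 + 3236 = -11722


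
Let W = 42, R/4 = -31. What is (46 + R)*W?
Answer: -3276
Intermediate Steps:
R = -124 (R = 4*(-31) = -124)
(46 + R)*W = (46 - 124)*42 = -78*42 = -3276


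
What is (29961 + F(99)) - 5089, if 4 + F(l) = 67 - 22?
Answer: 24913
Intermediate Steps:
F(l) = 41 (F(l) = -4 + (67 - 22) = -4 + 45 = 41)
(29961 + F(99)) - 5089 = (29961 + 41) - 5089 = 30002 - 5089 = 24913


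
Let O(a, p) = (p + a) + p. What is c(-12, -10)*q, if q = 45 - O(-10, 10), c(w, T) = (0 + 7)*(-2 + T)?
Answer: -2940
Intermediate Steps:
c(w, T) = -14 + 7*T (c(w, T) = 7*(-2 + T) = -14 + 7*T)
O(a, p) = a + 2*p (O(a, p) = (a + p) + p = a + 2*p)
q = 35 (q = 45 - (-10 + 2*10) = 45 - (-10 + 20) = 45 - 1*10 = 45 - 10 = 35)
c(-12, -10)*q = (-14 + 7*(-10))*35 = (-14 - 70)*35 = -84*35 = -2940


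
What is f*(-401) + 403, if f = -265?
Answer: 106668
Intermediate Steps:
f*(-401) + 403 = -265*(-401) + 403 = 106265 + 403 = 106668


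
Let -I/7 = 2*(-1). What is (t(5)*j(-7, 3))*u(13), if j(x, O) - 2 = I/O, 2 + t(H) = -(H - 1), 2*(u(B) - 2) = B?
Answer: -340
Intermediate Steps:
u(B) = 2 + B/2
t(H) = -1 - H (t(H) = -2 - (H - 1) = -2 - (-1 + H) = -2 + (1 - H) = -1 - H)
I = 14 (I = -14*(-1) = -7*(-2) = 14)
j(x, O) = 2 + 14/O
(t(5)*j(-7, 3))*u(13) = ((-1 - 1*5)*(2 + 14/3))*(2 + (½)*13) = ((-1 - 5)*(2 + 14*(⅓)))*(2 + 13/2) = -6*(2 + 14/3)*(17/2) = -6*20/3*(17/2) = -40*17/2 = -340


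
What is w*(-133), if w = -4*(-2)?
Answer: -1064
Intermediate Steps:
w = 8
w*(-133) = 8*(-133) = -1064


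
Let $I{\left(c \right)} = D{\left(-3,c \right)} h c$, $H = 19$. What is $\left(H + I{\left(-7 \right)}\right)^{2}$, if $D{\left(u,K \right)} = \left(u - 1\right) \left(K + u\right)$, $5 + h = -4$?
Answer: $6446521$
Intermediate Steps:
$h = -9$ ($h = -5 - 4 = -9$)
$D{\left(u,K \right)} = \left(-1 + u\right) \left(K + u\right)$
$I{\left(c \right)} = c \left(-108 + 36 c\right)$ ($I{\left(c \right)} = \left(\left(-3\right)^{2} - c - -3 + c \left(-3\right)\right) \left(-9\right) c = \left(9 - c + 3 - 3 c\right) \left(-9\right) c = \left(12 - 4 c\right) \left(-9\right) c = \left(-108 + 36 c\right) c = c \left(-108 + 36 c\right)$)
$\left(H + I{\left(-7 \right)}\right)^{2} = \left(19 + 36 \left(-7\right) \left(-3 - 7\right)\right)^{2} = \left(19 + 36 \left(-7\right) \left(-10\right)\right)^{2} = \left(19 + 2520\right)^{2} = 2539^{2} = 6446521$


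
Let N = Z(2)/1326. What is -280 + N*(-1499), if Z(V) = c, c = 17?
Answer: -23339/78 ≈ -299.22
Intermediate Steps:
Z(V) = 17
N = 1/78 (N = 17/1326 = 17*(1/1326) = 1/78 ≈ 0.012821)
-280 + N*(-1499) = -280 + (1/78)*(-1499) = -280 - 1499/78 = -23339/78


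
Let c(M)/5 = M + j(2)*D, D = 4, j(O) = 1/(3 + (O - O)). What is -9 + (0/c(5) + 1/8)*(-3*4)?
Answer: -21/2 ≈ -10.500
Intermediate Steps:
j(O) = ⅓ (j(O) = 1/(3 + 0) = 1/3 = ⅓)
c(M) = 20/3 + 5*M (c(M) = 5*(M + (⅓)*4) = 5*(M + 4/3) = 5*(4/3 + M) = 20/3 + 5*M)
-9 + (0/c(5) + 1/8)*(-3*4) = -9 + (0/(20/3 + 5*5) + 1/8)*(-3*4) = -9 + (0/(20/3 + 25) + 1*(⅛))*(-12) = -9 + (0/(95/3) + ⅛)*(-12) = -9 + (0*(3/95) + ⅛)*(-12) = -9 + (0 + ⅛)*(-12) = -9 + (⅛)*(-12) = -9 - 3/2 = -21/2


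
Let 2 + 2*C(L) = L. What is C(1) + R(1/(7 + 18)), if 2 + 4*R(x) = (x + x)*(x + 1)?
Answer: -612/625 ≈ -0.97920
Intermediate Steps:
C(L) = -1 + L/2
R(x) = -1/2 + x*(1 + x)/2 (R(x) = -1/2 + ((x + x)*(x + 1))/4 = -1/2 + ((2*x)*(1 + x))/4 = -1/2 + (2*x*(1 + x))/4 = -1/2 + x*(1 + x)/2)
C(1) + R(1/(7 + 18)) = (-1 + (1/2)*1) + (-1/2 + 1/(2*(7 + 18)) + (1/(7 + 18))**2/2) = (-1 + 1/2) + (-1/2 + (1/2)/25 + (1/25)**2/2) = -1/2 + (-1/2 + (1/2)*(1/25) + (1/25)**2/2) = -1/2 + (-1/2 + 1/50 + (1/2)*(1/625)) = -1/2 + (-1/2 + 1/50 + 1/1250) = -1/2 - 599/1250 = -612/625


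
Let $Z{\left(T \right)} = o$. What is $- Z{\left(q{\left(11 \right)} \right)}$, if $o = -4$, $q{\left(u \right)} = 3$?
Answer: $4$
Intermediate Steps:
$Z{\left(T \right)} = -4$
$- Z{\left(q{\left(11 \right)} \right)} = \left(-1\right) \left(-4\right) = 4$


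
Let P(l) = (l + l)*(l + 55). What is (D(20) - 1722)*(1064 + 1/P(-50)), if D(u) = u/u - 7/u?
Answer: -18315129573/10000 ≈ -1.8315e+6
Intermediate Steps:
P(l) = 2*l*(55 + l) (P(l) = (2*l)*(55 + l) = 2*l*(55 + l))
D(u) = 1 - 7/u
(D(20) - 1722)*(1064 + 1/P(-50)) = ((-7 + 20)/20 - 1722)*(1064 + 1/(2*(-50)*(55 - 50))) = ((1/20)*13 - 1722)*(1064 + 1/(2*(-50)*5)) = (13/20 - 1722)*(1064 + 1/(-500)) = -34427*(1064 - 1/500)/20 = -34427/20*531999/500 = -18315129573/10000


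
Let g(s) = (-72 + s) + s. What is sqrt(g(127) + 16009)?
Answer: 3*sqrt(1799) ≈ 127.24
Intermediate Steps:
g(s) = -72 + 2*s
sqrt(g(127) + 16009) = sqrt((-72 + 2*127) + 16009) = sqrt((-72 + 254) + 16009) = sqrt(182 + 16009) = sqrt(16191) = 3*sqrt(1799)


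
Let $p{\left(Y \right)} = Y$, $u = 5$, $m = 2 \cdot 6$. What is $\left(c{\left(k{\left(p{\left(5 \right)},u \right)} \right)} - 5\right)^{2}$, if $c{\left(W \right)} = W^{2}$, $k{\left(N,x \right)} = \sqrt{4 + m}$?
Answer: $121$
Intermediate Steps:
$m = 12$
$k{\left(N,x \right)} = 4$ ($k{\left(N,x \right)} = \sqrt{4 + 12} = \sqrt{16} = 4$)
$\left(c{\left(k{\left(p{\left(5 \right)},u \right)} \right)} - 5\right)^{2} = \left(4^{2} - 5\right)^{2} = \left(16 - 5\right)^{2} = 11^{2} = 121$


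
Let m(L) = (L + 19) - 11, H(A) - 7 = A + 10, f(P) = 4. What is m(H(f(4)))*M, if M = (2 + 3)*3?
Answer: 435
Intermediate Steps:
H(A) = 17 + A (H(A) = 7 + (A + 10) = 7 + (10 + A) = 17 + A)
m(L) = 8 + L (m(L) = (19 + L) - 11 = 8 + L)
M = 15 (M = 5*3 = 15)
m(H(f(4)))*M = (8 + (17 + 4))*15 = (8 + 21)*15 = 29*15 = 435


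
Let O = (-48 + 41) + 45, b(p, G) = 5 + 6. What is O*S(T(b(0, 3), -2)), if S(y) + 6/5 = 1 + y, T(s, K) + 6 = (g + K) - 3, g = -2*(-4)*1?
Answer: -608/5 ≈ -121.60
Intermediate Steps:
g = 8 (g = 8*1 = 8)
b(p, G) = 11
T(s, K) = -1 + K (T(s, K) = -6 + ((8 + K) - 3) = -6 + (5 + K) = -1 + K)
S(y) = -1/5 + y (S(y) = -6/5 + (1 + y) = -1/5 + y)
O = 38 (O = -7 + 45 = 38)
O*S(T(b(0, 3), -2)) = 38*(-1/5 + (-1 - 2)) = 38*(-1/5 - 3) = 38*(-16/5) = -608/5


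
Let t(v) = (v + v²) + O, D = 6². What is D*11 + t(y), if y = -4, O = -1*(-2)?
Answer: 410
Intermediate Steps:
O = 2
D = 36
t(v) = 2 + v + v² (t(v) = (v + v²) + 2 = 2 + v + v²)
D*11 + t(y) = 36*11 + (2 - 4 + (-4)²) = 396 + (2 - 4 + 16) = 396 + 14 = 410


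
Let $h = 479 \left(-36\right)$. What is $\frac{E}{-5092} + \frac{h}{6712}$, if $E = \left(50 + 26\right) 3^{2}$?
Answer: $- \frac{303939}{112426} \approx -2.7035$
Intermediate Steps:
$h = -17244$
$E = 684$ ($E = 76 \cdot 9 = 684$)
$\frac{E}{-5092} + \frac{h}{6712} = \frac{684}{-5092} - \frac{17244}{6712} = 684 \left(- \frac{1}{5092}\right) - \frac{4311}{1678} = - \frac{9}{67} - \frac{4311}{1678} = - \frac{303939}{112426}$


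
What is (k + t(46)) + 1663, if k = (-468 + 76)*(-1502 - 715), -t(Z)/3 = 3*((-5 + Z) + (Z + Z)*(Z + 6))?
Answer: 827302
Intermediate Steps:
t(Z) = 45 - 9*Z - 18*Z*(6 + Z) (t(Z) = -9*((-5 + Z) + (Z + Z)*(Z + 6)) = -9*((-5 + Z) + (2*Z)*(6 + Z)) = -9*((-5 + Z) + 2*Z*(6 + Z)) = -9*(-5 + Z + 2*Z*(6 + Z)) = -3*(-15 + 3*Z + 6*Z*(6 + Z)) = 45 - 9*Z - 18*Z*(6 + Z))
k = 869064 (k = -392*(-2217) = 869064)
(k + t(46)) + 1663 = (869064 + (45 - 117*46 - 18*46²)) + 1663 = (869064 + (45 - 5382 - 18*2116)) + 1663 = (869064 + (45 - 5382 - 38088)) + 1663 = (869064 - 43425) + 1663 = 825639 + 1663 = 827302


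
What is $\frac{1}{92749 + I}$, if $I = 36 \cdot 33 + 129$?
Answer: $\frac{1}{94066} \approx 1.0631 \cdot 10^{-5}$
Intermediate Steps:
$I = 1317$ ($I = 1188 + 129 = 1317$)
$\frac{1}{92749 + I} = \frac{1}{92749 + 1317} = \frac{1}{94066}$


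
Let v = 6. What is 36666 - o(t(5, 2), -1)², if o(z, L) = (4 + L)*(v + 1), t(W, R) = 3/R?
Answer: 36225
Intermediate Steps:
o(z, L) = 28 + 7*L (o(z, L) = (4 + L)*(6 + 1) = (4 + L)*7 = 28 + 7*L)
36666 - o(t(5, 2), -1)² = 36666 - (28 + 7*(-1))² = 36666 - (28 - 7)² = 36666 - 1*21² = 36666 - 1*441 = 36666 - 441 = 36225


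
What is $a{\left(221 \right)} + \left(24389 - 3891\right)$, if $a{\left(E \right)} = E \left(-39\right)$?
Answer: $11879$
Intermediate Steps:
$a{\left(E \right)} = - 39 E$
$a{\left(221 \right)} + \left(24389 - 3891\right) = \left(-39\right) 221 + \left(24389 - 3891\right) = -8619 + 20498 = 11879$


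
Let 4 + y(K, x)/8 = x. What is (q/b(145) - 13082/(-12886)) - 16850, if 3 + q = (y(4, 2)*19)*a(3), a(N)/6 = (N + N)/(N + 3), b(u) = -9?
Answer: -107250080/6443 ≈ -16646.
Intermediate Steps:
a(N) = 12*N/(3 + N) (a(N) = 6*((N + N)/(N + 3)) = 6*((2*N)/(3 + N)) = 6*(2*N/(3 + N)) = 12*N/(3 + N))
y(K, x) = -32 + 8*x
q = -1827 (q = -3 + ((-32 + 8*2)*19)*(12*3/(3 + 3)) = -3 + ((-32 + 16)*19)*(12*3/6) = -3 + (-16*19)*(12*3*(1/6)) = -3 - 304*6 = -3 - 1824 = -1827)
(q/b(145) - 13082/(-12886)) - 16850 = (-1827/(-9) - 13082/(-12886)) - 16850 = (-1827*(-1/9) - 13082*(-1/12886)) - 16850 = (203 + 6541/6443) - 16850 = 1314470/6443 - 16850 = -107250080/6443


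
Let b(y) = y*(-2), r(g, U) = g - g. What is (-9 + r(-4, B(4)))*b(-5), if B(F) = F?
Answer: -90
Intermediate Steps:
r(g, U) = 0
b(y) = -2*y
(-9 + r(-4, B(4)))*b(-5) = (-9 + 0)*(-2*(-5)) = -9*10 = -90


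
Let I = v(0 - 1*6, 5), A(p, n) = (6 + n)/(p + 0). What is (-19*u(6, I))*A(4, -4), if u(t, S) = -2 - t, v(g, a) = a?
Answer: 76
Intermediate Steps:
A(p, n) = (6 + n)/p
I = 5
(-19*u(6, I))*A(4, -4) = (-19*(-2 - 1*6))*((6 - 4)/4) = (-19*(-2 - 6))*((1/4)*2) = -19*(-8)*(1/2) = 152*(1/2) = 76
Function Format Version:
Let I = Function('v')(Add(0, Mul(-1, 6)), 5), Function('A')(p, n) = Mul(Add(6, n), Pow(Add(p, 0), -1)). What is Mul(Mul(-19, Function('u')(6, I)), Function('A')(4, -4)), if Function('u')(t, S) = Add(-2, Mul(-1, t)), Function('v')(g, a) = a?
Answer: 76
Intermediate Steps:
Function('A')(p, n) = Mul(Pow(p, -1), Add(6, n)) (Function('A')(p, n) = Mul(Add(6, n), Pow(p, -1)) = Mul(Pow(p, -1), Add(6, n)))
I = 5
Mul(Mul(-19, Function('u')(6, I)), Function('A')(4, -4)) = Mul(Mul(-19, Add(-2, Mul(-1, 6))), Mul(Pow(4, -1), Add(6, -4))) = Mul(Mul(-19, Add(-2, -6)), Mul(Rational(1, 4), 2)) = Mul(Mul(-19, -8), Rational(1, 2)) = Mul(152, Rational(1, 2)) = 76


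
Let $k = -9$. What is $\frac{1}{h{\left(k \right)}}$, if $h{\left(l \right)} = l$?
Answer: $- \frac{1}{9} \approx -0.11111$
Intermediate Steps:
$\frac{1}{h{\left(k \right)}} = \frac{1}{-9} = - \frac{1}{9}$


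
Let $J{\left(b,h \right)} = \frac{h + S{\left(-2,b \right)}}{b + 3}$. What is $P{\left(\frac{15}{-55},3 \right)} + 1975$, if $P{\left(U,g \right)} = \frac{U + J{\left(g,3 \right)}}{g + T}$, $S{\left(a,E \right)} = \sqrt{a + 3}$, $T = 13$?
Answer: $\frac{1042813}{528} \approx 1975.0$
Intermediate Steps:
$S{\left(a,E \right)} = \sqrt{3 + a}$
$J{\left(b,h \right)} = \frac{1 + h}{3 + b}$ ($J{\left(b,h \right)} = \frac{h + \sqrt{3 - 2}}{b + 3} = \frac{h + \sqrt{1}}{3 + b} = \frac{h + 1}{3 + b} = \frac{1 + h}{3 + b}$)
$P{\left(U,g \right)} = \frac{U + \frac{4}{3 + g}}{13 + g}$ ($P{\left(U,g \right)} = \frac{U + \frac{1 + 3}{3 + g}}{g + 13} = \frac{U + \frac{1}{3 + g} 4}{13 + g} = \frac{U + \frac{4}{3 + g}}{13 + g}$)
$P{\left(\frac{15}{-55},3 \right)} + 1975 = \frac{4 + \frac{15}{-55} \left(3 + 3\right)}{\left(3 + 3\right) \left(13 + 3\right)} + 1975 = \frac{4 + 15 \left(- \frac{1}{55}\right) 6}{6 \cdot 16} + 1975 = \frac{1}{6} \cdot \frac{1}{16} \left(4 - \frac{18}{11}\right) + 1975 = \frac{1}{6} \cdot \frac{1}{16} \cdot \frac{26}{11} + 1975 = \frac{13}{528} + 1975 = \frac{1042813}{528}$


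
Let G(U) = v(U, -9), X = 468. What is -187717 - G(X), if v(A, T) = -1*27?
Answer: -187690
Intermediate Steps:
v(A, T) = -27
G(U) = -27
-187717 - G(X) = -187717 - 1*(-27) = -187717 + 27 = -187690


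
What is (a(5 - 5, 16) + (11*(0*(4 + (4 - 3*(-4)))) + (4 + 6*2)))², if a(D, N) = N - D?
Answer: 1024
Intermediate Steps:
(a(5 - 5, 16) + (11*(0*(4 + (4 - 3*(-4)))) + (4 + 6*2)))² = ((16 - (5 - 5)) + (11*(0*(4 + (4 - 3*(-4)))) + (4 + 6*2)))² = ((16 - 1*0) + (11*(0*(4 + (4 + 12))) + (4 + 12)))² = ((16 + 0) + (11*(0*(4 + 16)) + 16))² = (16 + (11*(0*20) + 16))² = (16 + (11*0 + 16))² = (16 + (0 + 16))² = (16 + 16)² = 32² = 1024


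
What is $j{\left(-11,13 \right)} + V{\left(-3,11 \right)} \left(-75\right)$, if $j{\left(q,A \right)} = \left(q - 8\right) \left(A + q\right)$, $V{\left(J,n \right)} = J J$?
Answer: $-713$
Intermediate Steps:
$V{\left(J,n \right)} = J^{2}$
$j{\left(q,A \right)} = \left(-8 + q\right) \left(A + q\right)$ ($j{\left(q,A \right)} = \left(q - 8\right) \left(A + q\right) = \left(-8 + q\right) \left(A + q\right)$)
$j{\left(-11,13 \right)} + V{\left(-3,11 \right)} \left(-75\right) = \left(\left(-11\right)^{2} - 104 - -88 + 13 \left(-11\right)\right) + \left(-3\right)^{2} \left(-75\right) = \left(121 - 104 + 88 - 143\right) + 9 \left(-75\right) = -38 - 675 = -713$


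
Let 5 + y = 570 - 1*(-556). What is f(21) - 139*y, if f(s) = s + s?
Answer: -155777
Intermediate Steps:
f(s) = 2*s
y = 1121 (y = -5 + (570 - 1*(-556)) = -5 + (570 + 556) = -5 + 1126 = 1121)
f(21) - 139*y = 2*21 - 139*1121 = 42 - 155819 = -155777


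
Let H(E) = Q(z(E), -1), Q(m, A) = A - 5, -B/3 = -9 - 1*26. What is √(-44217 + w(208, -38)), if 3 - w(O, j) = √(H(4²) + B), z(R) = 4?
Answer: √(-44214 - 3*√11) ≈ 210.29*I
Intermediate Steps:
B = 105 (B = -3*(-9 - 1*26) = -3*(-9 - 26) = -3*(-35) = 105)
Q(m, A) = -5 + A
H(E) = -6 (H(E) = -5 - 1 = -6)
w(O, j) = 3 - 3*√11 (w(O, j) = 3 - √(-6 + 105) = 3 - √99 = 3 - 3*√11)
√(-44217 + w(208, -38)) = √(-44217 + (3 - 3*√11)) = √(-44214 - 3*√11)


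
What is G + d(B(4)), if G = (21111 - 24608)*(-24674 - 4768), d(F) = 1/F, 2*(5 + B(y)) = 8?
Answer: 102958673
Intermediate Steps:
B(y) = -1 (B(y) = -5 + (½)*8 = -5 + 4 = -1)
G = 102958674 (G = -3497*(-29442) = 102958674)
G + d(B(4)) = 102958674 + 1/(-1) = 102958674 - 1 = 102958673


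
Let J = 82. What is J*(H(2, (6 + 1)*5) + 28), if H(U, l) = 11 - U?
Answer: 3034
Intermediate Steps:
J*(H(2, (6 + 1)*5) + 28) = 82*((11 - 1*2) + 28) = 82*((11 - 2) + 28) = 82*(9 + 28) = 82*37 = 3034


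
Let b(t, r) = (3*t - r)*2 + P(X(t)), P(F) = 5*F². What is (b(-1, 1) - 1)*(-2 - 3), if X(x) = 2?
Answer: -55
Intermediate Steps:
b(t, r) = 20 - 2*r + 6*t (b(t, r) = (3*t - r)*2 + 5*2² = (-r + 3*t)*2 + 5*4 = (-2*r + 6*t) + 20 = 20 - 2*r + 6*t)
(b(-1, 1) - 1)*(-2 - 3) = ((20 - 2*1 + 6*(-1)) - 1)*(-2 - 3) = ((20 - 2 - 6) - 1)*(-5) = (12 - 1)*(-5) = 11*(-5) = -55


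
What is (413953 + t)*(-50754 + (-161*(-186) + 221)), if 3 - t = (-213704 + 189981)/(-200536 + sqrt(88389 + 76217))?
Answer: -171356287684382203872/20107261345 + 6349010213*sqrt(974)/40214522690 ≈ -8.5221e+9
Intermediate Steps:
t = 3 + 23723/(-200536 + 13*sqrt(974)) (t = 3 - (-213704 + 189981)/(-200536 + sqrt(88389 + 76217)) = 3 - (-23723)/(-200536 + sqrt(164606)) = 3 - (-23723)/(-200536 + 13*sqrt(974)) = 3 + 23723/(-200536 + 13*sqrt(974)) ≈ 2.8815)
(413953 + t)*(-50754 + (-161*(-186) + 221)) = (413953 + (57943126271/20107261345 - 308399*sqrt(974)/40214522690))*(-50754 + (-161*(-186) + 221)) = (8323519098673056/20107261345 - 308399*sqrt(974)/40214522690)*(-50754 + (29946 + 221)) = (8323519098673056/20107261345 - 308399*sqrt(974)/40214522690)*(-50754 + 30167) = (8323519098673056/20107261345 - 308399*sqrt(974)/40214522690)*(-20587) = -171356287684382203872/20107261345 + 6349010213*sqrt(974)/40214522690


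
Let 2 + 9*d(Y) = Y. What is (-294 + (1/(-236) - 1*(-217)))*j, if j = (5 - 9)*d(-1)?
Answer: -18173/177 ≈ -102.67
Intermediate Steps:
d(Y) = -2/9 + Y/9
j = 4/3 (j = (5 - 9)*(-2/9 + (⅑)*(-1)) = -4*(-2/9 - ⅑) = -4*(-⅓) = 4/3 ≈ 1.3333)
(-294 + (1/(-236) - 1*(-217)))*j = (-294 + (1/(-236) - 1*(-217)))*(4/3) = (-294 + (-1/236 + 217))*(4/3) = (-294 + 51211/236)*(4/3) = -18173/236*4/3 = -18173/177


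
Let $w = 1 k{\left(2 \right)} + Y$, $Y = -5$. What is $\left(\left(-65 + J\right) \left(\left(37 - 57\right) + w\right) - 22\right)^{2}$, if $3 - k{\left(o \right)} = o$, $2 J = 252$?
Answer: $2208196$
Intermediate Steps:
$J = 126$ ($J = \frac{1}{2} \cdot 252 = 126$)
$k{\left(o \right)} = 3 - o$
$w = -4$ ($w = 1 \left(3 - 2\right) - 5 = 1 \cdot 1 - 5 = 1 - 5 = -4$)
$\left(\left(-65 + J\right) \left(\left(37 - 57\right) + w\right) - 22\right)^{2} = \left(\left(-65 + 126\right) \left(\left(37 - 57\right) - 4\right) - 22\right)^{2} = \left(61 \left(-20 - 4\right) - 22\right)^{2} = \left(61 \left(-24\right) - 22\right)^{2} = \left(-1464 - 22\right)^{2} = \left(-1486\right)^{2} = 2208196$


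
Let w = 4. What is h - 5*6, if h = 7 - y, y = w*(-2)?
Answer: -15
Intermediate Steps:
y = -8 (y = 4*(-2) = -8)
h = 15 (h = 7 - 1*(-8) = 7 + 8 = 15)
h - 5*6 = 15 - 5*6 = 15 - 30 = -15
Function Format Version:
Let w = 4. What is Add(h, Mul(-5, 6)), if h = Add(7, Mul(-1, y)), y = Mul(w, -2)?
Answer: -15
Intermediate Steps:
y = -8 (y = Mul(4, -2) = -8)
h = 15 (h = Add(7, Mul(-1, -8)) = Add(7, 8) = 15)
Add(h, Mul(-5, 6)) = Add(15, Mul(-5, 6)) = Add(15, -30) = -15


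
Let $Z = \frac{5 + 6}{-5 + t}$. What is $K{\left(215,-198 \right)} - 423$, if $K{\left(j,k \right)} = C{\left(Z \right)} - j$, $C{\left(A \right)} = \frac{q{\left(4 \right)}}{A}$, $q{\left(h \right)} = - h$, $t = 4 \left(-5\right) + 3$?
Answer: $-630$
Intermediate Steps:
$t = -17$ ($t = -20 + 3 = -17$)
$Z = - \frac{1}{2}$ ($Z = \frac{5 + 6}{-5 - 17} = \frac{11}{-22} = 11 \left(- \frac{1}{22}\right) = - \frac{1}{2} \approx -0.5$)
$C{\left(A \right)} = - \frac{4}{A}$ ($C{\left(A \right)} = \frac{\left(-1\right) 4}{A} = - \frac{4}{A}$)
$K{\left(j,k \right)} = 8 - j$ ($K{\left(j,k \right)} = - \frac{4}{- \frac{1}{2}} - j = \left(-4\right) \left(-2\right) - j = 8 - j$)
$K{\left(215,-198 \right)} - 423 = \left(8 - 215\right) - 423 = -207 - 423 = -630$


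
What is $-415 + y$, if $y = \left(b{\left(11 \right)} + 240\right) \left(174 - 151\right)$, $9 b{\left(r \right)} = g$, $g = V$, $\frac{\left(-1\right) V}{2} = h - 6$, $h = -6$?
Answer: $\frac{15499}{3} \approx 5166.3$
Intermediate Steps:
$V = 24$ ($V = - 2 \left(-6 - 6\right) = \left(-2\right) \left(-12\right) = 24$)
$g = 24$
$b{\left(r \right)} = \frac{8}{3}$ ($b{\left(r \right)} = \frac{1}{9} \cdot 24 = \frac{8}{3}$)
$y = \frac{16744}{3}$ ($y = \left(\frac{8}{3} + 240\right) \left(174 - 151\right) = \frac{728}{3} \cdot 23 = \frac{16744}{3} \approx 5581.3$)
$-415 + y = -415 + \frac{16744}{3} = \frac{15499}{3}$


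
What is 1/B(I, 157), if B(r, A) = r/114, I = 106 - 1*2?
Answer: 57/52 ≈ 1.0962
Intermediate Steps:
I = 104 (I = 106 - 2 = 104)
B(r, A) = r/114 (B(r, A) = r*(1/114) = r/114)
1/B(I, 157) = 1/((1/114)*104) = 1/(52/57) = 57/52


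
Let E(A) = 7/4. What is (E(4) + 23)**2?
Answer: 9801/16 ≈ 612.56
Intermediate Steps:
E(A) = 7/4 (E(A) = 7*(1/4) = 7/4)
(E(4) + 23)**2 = (7/4 + 23)**2 = (99/4)**2 = 9801/16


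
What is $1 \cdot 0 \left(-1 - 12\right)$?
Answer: $0$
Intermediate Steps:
$1 \cdot 0 \left(-1 - 12\right) = 0 \left(-13\right) = 0$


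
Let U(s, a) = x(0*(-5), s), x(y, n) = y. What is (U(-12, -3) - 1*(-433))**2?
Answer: 187489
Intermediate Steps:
U(s, a) = 0 (U(s, a) = 0*(-5) = 0)
(U(-12, -3) - 1*(-433))**2 = (0 - 1*(-433))**2 = (0 + 433)**2 = 433**2 = 187489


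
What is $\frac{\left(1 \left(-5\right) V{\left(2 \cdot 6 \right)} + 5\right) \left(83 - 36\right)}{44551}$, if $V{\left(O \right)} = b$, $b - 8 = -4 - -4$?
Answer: $- \frac{1645}{44551} \approx -0.036924$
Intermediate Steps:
$b = 8$ ($b = 8 - 0 = 8 + \left(-4 + 4\right) = 8 + 0 = 8$)
$V{\left(O \right)} = 8$
$\frac{\left(1 \left(-5\right) V{\left(2 \cdot 6 \right)} + 5\right) \left(83 - 36\right)}{44551} = \frac{\left(1 \left(-5\right) 8 + 5\right) \left(83 - 36\right)}{44551} = \left(\left(-5\right) 8 + 5\right) 47 \cdot \frac{1}{44551} = \left(-40 + 5\right) 47 \cdot \frac{1}{44551} = \left(-35\right) 47 \cdot \frac{1}{44551} = \left(-1645\right) \frac{1}{44551} = - \frac{1645}{44551}$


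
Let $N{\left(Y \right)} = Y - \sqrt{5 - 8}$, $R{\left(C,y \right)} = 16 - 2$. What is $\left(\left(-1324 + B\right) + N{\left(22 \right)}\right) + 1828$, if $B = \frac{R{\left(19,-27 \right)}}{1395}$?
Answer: $\frac{733784}{1395} - i \sqrt{3} \approx 526.01 - 1.732 i$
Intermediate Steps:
$R{\left(C,y \right)} = 14$
$B = \frac{14}{1395} \approx 0.010036$
$N{\left(Y \right)} = Y - i \sqrt{3}$ ($N{\left(Y \right)} = Y - \sqrt{-3} = Y - i \sqrt{3}$)
$\left(\left(-1324 + B\right) + N{\left(22 \right)}\right) + 1828 = \left(\left(-1324 + \frac{14}{1395}\right) + \left(22 - i \sqrt{3}\right)\right) + 1828 = \left(- \frac{1846966}{1395} + \left(22 - i \sqrt{3}\right)\right) + 1828 = \left(- \frac{1816276}{1395} - i \sqrt{3}\right) + 1828 = \frac{733784}{1395} - i \sqrt{3}$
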